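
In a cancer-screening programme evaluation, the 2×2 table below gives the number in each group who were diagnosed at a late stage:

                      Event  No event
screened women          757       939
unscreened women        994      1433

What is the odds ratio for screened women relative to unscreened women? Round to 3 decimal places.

odds, screened women = 757/939 = 0.8062
odds, unscreened women = 994/1433 = 0.6936
OR = 0.8062 / 0.6936 = 1.162

1.162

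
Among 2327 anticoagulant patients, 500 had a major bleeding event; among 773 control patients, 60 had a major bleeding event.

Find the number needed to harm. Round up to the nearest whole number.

8

risk, anticoagulant patients = 500/2327 = 0.214869
risk, control patients = 60/773 = 0.077620
absolute risk difference = 0.137249
1 / 0.137249 = 7.286 → round up → 8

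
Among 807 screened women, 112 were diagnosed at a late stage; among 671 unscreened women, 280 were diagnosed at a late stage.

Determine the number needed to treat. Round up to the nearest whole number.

4

risk, screened women = 112/807 = 0.138786
risk, unscreened women = 280/671 = 0.417288
absolute risk difference = 0.278502
1 / 0.278502 = 3.591 → round up → 4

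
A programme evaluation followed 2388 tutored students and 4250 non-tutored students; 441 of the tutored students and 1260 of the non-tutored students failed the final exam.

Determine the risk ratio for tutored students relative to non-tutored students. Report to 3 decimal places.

RR ≈ 0.623

risk, tutored students = 441/2388 = 0.1847
risk, non-tutored students = 1260/4250 = 0.2965
RR = 0.1847 / 0.2965 = 0.623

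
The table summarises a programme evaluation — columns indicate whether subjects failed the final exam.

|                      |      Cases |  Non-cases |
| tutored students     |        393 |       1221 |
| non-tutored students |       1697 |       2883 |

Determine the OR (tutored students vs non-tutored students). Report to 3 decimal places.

OR ≈ 0.547

odds, tutored students = 393/1221 = 0.3219
odds, non-tutored students = 1697/2883 = 0.5886
OR = 0.3219 / 0.5886 = 0.547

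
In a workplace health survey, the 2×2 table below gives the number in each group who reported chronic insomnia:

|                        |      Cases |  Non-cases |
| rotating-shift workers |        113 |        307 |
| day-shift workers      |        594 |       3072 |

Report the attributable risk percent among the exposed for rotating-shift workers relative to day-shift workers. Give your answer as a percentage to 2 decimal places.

risk, rotating-shift workers = 113/420 = 0.2690
risk, day-shift workers = 594/3666 = 0.1620
AR% = (0.2690 − 0.1620) / 0.2690 = 0.3978 → 39.78%

AR% = 39.78%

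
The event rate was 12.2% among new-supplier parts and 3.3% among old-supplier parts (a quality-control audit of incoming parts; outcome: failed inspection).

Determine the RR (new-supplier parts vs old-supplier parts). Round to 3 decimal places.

RR = 0.12200 / 0.03300 = 3.697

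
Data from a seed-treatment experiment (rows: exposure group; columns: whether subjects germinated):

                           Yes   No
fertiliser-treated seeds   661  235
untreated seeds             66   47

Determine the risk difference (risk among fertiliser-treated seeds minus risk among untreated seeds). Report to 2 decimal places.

0.15

risk, fertiliser-treated seeds = 661/896 = 0.7377
risk, untreated seeds = 66/113 = 0.5841
risk difference = 0.7377 − 0.5841 = 0.15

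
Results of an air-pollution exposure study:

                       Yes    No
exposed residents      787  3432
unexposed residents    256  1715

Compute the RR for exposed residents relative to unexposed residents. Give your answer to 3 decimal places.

risk, exposed residents = 787/4219 = 0.1865
risk, unexposed residents = 256/1971 = 0.1299
RR = 0.1865 / 0.1299 = 1.436

1.436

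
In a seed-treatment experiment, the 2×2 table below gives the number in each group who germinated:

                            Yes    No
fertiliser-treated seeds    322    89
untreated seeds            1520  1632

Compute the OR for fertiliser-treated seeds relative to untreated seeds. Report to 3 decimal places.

OR = (322 × 1632) / (89 × 1520) = 525504/135280 ≈ 3.885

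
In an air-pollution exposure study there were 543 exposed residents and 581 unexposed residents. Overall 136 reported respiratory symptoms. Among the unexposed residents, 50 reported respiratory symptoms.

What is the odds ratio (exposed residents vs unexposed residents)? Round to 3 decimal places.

exposed residents with the outcome: 136 − 50 = 86
exposed residents without the outcome: 543 − 86 = 457
unexposed residents without the outcome: 581 − 50 = 531
OR = (86 × 531) / (457 × 50) = 45666/22850 ≈ 1.999

1.999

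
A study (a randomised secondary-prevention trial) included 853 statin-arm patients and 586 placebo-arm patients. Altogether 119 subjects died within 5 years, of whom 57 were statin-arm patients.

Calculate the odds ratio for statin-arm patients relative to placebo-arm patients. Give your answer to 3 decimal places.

OR ≈ 0.605

statin-arm patients without the outcome: 853 − 57 = 796
placebo-arm patients with the outcome: 119 − 57 = 62
placebo-arm patients without the outcome: 586 − 62 = 524
odds, statin-arm patients = 57/796 = 0.0716
odds, placebo-arm patients = 62/524 = 0.1183
OR = 0.0716 / 0.1183 = 0.605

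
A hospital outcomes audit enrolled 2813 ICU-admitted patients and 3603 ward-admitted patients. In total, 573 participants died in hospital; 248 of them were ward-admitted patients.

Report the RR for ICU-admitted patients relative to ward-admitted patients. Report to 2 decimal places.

ICU-admitted patients with the outcome: 573 − 248 = 325
ICU-admitted patients without the outcome: 2813 − 325 = 2488
ward-admitted patients without the outcome: 3603 − 248 = 3355
risk, ICU-admitted patients = 325/2813 = 0.1155
risk, ward-admitted patients = 248/3603 = 0.0688
RR = 0.1155 / 0.0688 = 1.68

RR ≈ 1.68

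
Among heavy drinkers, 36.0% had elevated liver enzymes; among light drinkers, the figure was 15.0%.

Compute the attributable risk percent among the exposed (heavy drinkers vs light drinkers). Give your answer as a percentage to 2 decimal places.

AR% = (0.3600 − 0.1500) / 0.3600 = 0.5833 → 58.33%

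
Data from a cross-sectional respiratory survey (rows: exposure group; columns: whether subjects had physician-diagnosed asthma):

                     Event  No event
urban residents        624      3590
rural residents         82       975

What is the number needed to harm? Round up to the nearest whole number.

15

risk, urban residents = 624/4214 = 0.148078
risk, rural residents = 82/1057 = 0.077578
absolute risk difference = 0.070500
1 / 0.070500 = 14.184 → round up → 15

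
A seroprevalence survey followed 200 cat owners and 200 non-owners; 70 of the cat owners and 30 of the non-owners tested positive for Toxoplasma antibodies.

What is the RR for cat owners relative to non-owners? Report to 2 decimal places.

RR: 2.33

risk, cat owners = 70/200 = 0.3500
risk, non-owners = 30/200 = 0.1500
RR = 0.3500 / 0.1500 = 2.33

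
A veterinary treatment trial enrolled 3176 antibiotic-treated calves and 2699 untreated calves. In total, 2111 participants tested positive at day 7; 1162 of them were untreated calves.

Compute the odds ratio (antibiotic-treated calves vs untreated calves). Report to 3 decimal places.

antibiotic-treated calves with the outcome: 2111 − 1162 = 949
antibiotic-treated calves without the outcome: 3176 − 949 = 2227
untreated calves without the outcome: 2699 − 1162 = 1537
OR = (949 × 1537) / (2227 × 1162) = 1458613/2587774 ≈ 0.564

OR = 0.564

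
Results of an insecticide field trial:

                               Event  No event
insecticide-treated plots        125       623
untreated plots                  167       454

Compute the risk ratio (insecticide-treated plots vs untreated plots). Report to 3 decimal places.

RR: 0.621

risk, insecticide-treated plots = 125/748 = 0.1671
risk, untreated plots = 167/621 = 0.2689
RR = 0.1671 / 0.2689 = 0.621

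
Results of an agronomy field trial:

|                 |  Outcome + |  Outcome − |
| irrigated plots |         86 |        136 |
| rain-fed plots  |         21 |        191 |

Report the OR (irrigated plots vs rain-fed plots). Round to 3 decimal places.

OR = (86 × 191) / (136 × 21) = 16426/2856 ≈ 5.751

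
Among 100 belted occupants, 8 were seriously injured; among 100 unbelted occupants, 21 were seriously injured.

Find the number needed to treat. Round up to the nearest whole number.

8

risk, belted occupants = 8/100 = 0.080000
risk, unbelted occupants = 21/100 = 0.210000
absolute risk difference = 0.130000
1 / 0.130000 = 7.692 → round up → 8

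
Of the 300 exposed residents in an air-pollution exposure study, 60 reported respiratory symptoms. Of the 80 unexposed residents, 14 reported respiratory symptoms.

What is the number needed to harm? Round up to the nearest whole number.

40

risk, exposed residents = 60/300 = 0.200000
risk, unexposed residents = 14/80 = 0.175000
absolute risk difference = 0.025000
1 / 0.025000 = 40.000 → round up → 40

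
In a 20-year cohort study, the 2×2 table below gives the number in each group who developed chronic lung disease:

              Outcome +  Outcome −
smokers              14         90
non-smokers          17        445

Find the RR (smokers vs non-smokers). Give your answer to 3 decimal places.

risk, smokers = 14/104 = 0.13462
risk, non-smokers = 17/462 = 0.03680
RR = 0.13462 / 0.03680 = 3.658

3.658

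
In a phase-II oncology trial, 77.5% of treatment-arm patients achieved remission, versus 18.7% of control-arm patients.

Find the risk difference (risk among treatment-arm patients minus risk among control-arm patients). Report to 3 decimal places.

risk difference = 0.7750 − 0.1870 = 0.588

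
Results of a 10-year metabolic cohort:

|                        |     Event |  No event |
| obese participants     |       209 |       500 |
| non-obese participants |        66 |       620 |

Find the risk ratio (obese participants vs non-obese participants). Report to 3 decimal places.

risk, obese participants = 209/709 = 0.2948
risk, non-obese participants = 66/686 = 0.0962
RR = 0.2948 / 0.0962 = 3.064

RR: 3.064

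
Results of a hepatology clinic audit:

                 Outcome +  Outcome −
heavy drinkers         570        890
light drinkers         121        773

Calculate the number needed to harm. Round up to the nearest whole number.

risk, heavy drinkers = 570/1460 = 0.390411
risk, light drinkers = 121/894 = 0.135347
absolute risk difference = 0.255064
1 / 0.255064 = 3.921 → round up → 4

NNH: 4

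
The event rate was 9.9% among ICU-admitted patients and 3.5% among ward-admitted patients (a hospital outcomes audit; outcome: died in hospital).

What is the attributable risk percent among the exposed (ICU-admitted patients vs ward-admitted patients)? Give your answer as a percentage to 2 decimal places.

AR% = (0.09900 − 0.03500) / 0.09900 = 0.6465 → 64.65%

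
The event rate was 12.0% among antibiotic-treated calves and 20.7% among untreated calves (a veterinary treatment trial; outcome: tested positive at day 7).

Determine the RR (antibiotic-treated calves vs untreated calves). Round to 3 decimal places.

RR = 0.1200 / 0.2070 = 0.580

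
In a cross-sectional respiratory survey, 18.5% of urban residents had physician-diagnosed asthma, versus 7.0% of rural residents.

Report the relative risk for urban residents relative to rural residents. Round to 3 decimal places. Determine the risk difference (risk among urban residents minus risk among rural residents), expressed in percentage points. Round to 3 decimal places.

RR = 0.1850 / 0.0700 = 2.643
risk difference = 0.1850 − 0.0700 = 0.1150 → 11.500 percentage points

RR = 2.643; RD = 11.500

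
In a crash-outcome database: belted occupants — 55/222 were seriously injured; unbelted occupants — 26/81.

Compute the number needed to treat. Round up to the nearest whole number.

risk, belted occupants = 55/222 = 0.247748
risk, unbelted occupants = 26/81 = 0.320988
absolute risk difference = 0.073240
1 / 0.073240 = 13.654 → round up → 14

NNT: 14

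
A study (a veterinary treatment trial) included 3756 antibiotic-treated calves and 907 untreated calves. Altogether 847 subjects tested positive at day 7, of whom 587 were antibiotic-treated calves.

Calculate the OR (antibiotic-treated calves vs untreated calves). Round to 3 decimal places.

OR = 0.461

antibiotic-treated calves without the outcome: 3756 − 587 = 3169
untreated calves with the outcome: 847 − 587 = 260
untreated calves without the outcome: 907 − 260 = 647
OR = (587 × 647) / (3169 × 260) = 379789/823940 ≈ 0.461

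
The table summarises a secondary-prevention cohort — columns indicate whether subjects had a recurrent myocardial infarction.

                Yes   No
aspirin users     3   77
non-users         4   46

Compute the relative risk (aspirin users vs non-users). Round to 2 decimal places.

risk, aspirin users = 3/80 = 0.03750
risk, non-users = 4/50 = 0.08000
RR = 0.03750 / 0.08000 = 0.47

0.47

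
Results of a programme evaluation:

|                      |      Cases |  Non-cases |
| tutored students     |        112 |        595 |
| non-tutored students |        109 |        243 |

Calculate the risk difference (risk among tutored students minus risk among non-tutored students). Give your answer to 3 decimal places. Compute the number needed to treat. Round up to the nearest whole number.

risk, tutored students = 112/707 = 0.1584
risk, non-tutored students = 109/352 = 0.3097
risk difference = 0.1584 − 0.3097 = -0.151
absolute risk difference = 0.151243
1 / 0.151243 = 6.612 → round up → 7

RD = -0.151; NNT = 7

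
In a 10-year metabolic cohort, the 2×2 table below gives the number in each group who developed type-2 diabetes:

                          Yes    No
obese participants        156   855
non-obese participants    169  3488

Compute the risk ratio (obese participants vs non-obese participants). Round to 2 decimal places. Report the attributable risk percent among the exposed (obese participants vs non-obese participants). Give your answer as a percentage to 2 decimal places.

RR = 3.34; AR% = 70.05%

risk, obese participants = 156/1011 = 0.15430
risk, non-obese participants = 169/3657 = 0.04621
RR = 0.15430 / 0.04621 = 3.34
AR% = (0.15430 − 0.04621) / 0.15430 = 0.7005 → 70.05%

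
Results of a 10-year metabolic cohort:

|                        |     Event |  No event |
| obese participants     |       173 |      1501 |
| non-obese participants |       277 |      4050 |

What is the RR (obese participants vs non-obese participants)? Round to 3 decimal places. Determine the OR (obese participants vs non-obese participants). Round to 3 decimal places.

RR = 1.614; OR = 1.685

risk, obese participants = 173/1674 = 0.1033
risk, non-obese participants = 277/4327 = 0.0640
RR = 0.1033 / 0.0640 = 1.614
OR = (173 × 4050) / (1501 × 277) = 700650/415777 ≈ 1.685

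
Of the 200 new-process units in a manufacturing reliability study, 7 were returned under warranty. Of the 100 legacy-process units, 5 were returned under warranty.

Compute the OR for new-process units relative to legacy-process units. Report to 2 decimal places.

OR = (7 × 95) / (193 × 5) = 665/965 ≈ 0.69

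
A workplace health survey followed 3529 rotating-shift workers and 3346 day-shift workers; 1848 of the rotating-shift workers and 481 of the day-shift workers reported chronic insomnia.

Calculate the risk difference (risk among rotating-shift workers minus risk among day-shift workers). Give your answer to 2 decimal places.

RD ≈ 0.38

risk, rotating-shift workers = 1848/3529 = 0.5237
risk, day-shift workers = 481/3346 = 0.1438
risk difference = 0.5237 − 0.1438 = 0.38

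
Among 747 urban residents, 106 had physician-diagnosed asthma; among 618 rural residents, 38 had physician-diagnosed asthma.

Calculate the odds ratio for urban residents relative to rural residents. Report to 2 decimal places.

OR = (106 × 580) / (641 × 38) = 61480/24358 ≈ 2.52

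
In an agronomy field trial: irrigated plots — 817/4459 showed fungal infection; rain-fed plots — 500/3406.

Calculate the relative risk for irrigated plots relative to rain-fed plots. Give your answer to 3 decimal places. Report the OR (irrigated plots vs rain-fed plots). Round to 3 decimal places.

RR = 1.248; OR = 1.304

risk, irrigated plots = 817/4459 = 0.1832
risk, rain-fed plots = 500/3406 = 0.1468
RR = 0.1832 / 0.1468 = 1.248
OR = (817 × 2906) / (3642 × 500) = 2374202/1821000 ≈ 1.304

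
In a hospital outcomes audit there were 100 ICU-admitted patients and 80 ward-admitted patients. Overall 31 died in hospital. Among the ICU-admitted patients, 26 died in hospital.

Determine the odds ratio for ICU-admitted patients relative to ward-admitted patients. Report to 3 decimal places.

ICU-admitted patients without the outcome: 100 − 26 = 74
ward-admitted patients with the outcome: 31 − 26 = 5
ward-admitted patients without the outcome: 80 − 5 = 75
OR = (26 × 75) / (74 × 5) = 1950/370 ≈ 5.270

5.270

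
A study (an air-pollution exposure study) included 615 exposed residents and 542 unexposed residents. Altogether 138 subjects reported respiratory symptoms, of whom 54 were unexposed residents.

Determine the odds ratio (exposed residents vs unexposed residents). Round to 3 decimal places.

1.430

exposed residents with the outcome: 138 − 54 = 84
exposed residents without the outcome: 615 − 84 = 531
unexposed residents without the outcome: 542 − 54 = 488
OR = (84 × 488) / (531 × 54) = 40992/28674 ≈ 1.430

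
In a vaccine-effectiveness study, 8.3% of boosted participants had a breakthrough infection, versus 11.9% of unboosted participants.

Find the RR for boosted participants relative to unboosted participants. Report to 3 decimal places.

RR = 0.0830 / 0.1190 = 0.697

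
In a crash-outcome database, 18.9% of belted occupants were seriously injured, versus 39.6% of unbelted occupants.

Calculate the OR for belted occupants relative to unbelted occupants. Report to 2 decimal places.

odds, belted occupants = 0.1890/0.8110 = 0.2330
odds, unbelted occupants = 0.3960/0.6040 = 0.6556
OR = 0.2330 / 0.6556 = 0.36

0.36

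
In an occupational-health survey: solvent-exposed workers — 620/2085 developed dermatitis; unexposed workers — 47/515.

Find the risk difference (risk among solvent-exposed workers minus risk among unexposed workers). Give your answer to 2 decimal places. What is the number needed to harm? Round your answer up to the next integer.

RD = 0.21; NNH = 5

risk, solvent-exposed workers = 620/2085 = 0.2974
risk, unexposed workers = 47/515 = 0.0913
risk difference = 0.2974 − 0.0913 = 0.21
absolute risk difference = 0.206100
1 / 0.206100 = 4.852 → round up → 5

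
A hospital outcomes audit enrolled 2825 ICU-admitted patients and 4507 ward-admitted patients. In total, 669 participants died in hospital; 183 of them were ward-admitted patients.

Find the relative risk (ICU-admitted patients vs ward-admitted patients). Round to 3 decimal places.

ICU-admitted patients with the outcome: 669 − 183 = 486
ICU-admitted patients without the outcome: 2825 − 486 = 2339
ward-admitted patients without the outcome: 4507 − 183 = 4324
risk, ICU-admitted patients = 486/2825 = 0.17204
risk, ward-admitted patients = 183/4507 = 0.04060
RR = 0.17204 / 0.04060 = 4.237

4.237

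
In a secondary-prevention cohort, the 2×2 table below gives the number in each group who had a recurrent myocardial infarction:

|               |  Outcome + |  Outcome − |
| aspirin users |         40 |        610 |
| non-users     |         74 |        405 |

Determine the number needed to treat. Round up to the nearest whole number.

NNT = 11

risk, aspirin users = 40/650 = 0.061538
risk, non-users = 74/479 = 0.154489
absolute risk difference = 0.092950
1 / 0.092950 = 10.758 → round up → 11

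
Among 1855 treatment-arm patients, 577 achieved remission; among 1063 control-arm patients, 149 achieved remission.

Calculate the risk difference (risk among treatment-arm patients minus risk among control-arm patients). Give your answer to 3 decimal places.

0.171

risk, treatment-arm patients = 577/1855 = 0.3111
risk, control-arm patients = 149/1063 = 0.1402
risk difference = 0.3111 − 0.1402 = 0.171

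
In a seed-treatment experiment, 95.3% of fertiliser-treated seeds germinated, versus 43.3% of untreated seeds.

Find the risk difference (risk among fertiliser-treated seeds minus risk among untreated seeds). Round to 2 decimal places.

risk difference = 0.9530 − 0.4330 = 0.52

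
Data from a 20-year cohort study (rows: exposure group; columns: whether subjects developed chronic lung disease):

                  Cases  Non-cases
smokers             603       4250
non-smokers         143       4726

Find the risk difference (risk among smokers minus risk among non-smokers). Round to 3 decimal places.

0.095

risk, smokers = 603/4853 = 0.12425
risk, non-smokers = 143/4869 = 0.02937
risk difference = 0.12425 − 0.02937 = 0.095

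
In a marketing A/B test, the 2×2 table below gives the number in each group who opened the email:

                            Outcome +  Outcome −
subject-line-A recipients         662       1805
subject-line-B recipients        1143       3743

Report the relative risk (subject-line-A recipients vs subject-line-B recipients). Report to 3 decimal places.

risk, subject-line-A recipients = 662/2467 = 0.2683
risk, subject-line-B recipients = 1143/4886 = 0.2339
RR = 0.2683 / 0.2339 = 1.147

RR ≈ 1.147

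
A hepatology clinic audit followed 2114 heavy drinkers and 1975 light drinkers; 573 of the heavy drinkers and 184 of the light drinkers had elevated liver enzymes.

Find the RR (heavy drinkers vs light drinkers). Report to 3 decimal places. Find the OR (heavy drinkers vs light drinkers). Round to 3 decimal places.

RR = 2.909; OR = 3.619

risk, heavy drinkers = 573/2114 = 0.2711
risk, light drinkers = 184/1975 = 0.0932
RR = 0.2711 / 0.0932 = 2.909
OR = (573 × 1791) / (1541 × 184) = 1026243/283544 ≈ 3.619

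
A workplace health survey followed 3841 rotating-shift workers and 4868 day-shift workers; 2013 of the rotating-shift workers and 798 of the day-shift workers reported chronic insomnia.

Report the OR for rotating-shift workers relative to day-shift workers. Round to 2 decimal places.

OR = (2013 × 4070) / (1828 × 798) = 8192910/1458744 ≈ 5.62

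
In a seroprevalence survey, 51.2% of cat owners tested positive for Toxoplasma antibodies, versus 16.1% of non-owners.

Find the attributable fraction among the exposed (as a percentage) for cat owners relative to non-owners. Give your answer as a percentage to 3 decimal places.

AR% = (0.5120 − 0.1610) / 0.5120 = 0.6855 → 68.555%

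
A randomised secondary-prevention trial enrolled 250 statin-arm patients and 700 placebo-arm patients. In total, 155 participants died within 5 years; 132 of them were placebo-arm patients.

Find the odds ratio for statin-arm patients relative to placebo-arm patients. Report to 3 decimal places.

0.436

statin-arm patients with the outcome: 155 − 132 = 23
statin-arm patients without the outcome: 250 − 23 = 227
placebo-arm patients without the outcome: 700 − 132 = 568
odds, statin-arm patients = 23/227 = 0.1013
odds, placebo-arm patients = 132/568 = 0.2324
OR = 0.1013 / 0.2324 = 0.436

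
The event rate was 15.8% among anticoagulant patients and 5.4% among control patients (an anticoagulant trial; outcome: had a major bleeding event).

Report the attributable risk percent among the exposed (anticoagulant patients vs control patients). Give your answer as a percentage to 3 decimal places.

AR% = (0.1580 − 0.0540) / 0.1580 = 0.6582 → 65.823%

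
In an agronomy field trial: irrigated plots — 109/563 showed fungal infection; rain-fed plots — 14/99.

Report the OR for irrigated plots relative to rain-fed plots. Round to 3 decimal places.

1.458

odds, irrigated plots = 109/454 = 0.2401
odds, rain-fed plots = 14/85 = 0.1647
OR = 0.2401 / 0.1647 = 1.458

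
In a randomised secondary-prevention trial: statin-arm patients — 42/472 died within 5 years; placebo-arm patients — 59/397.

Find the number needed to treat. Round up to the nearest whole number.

risk, statin-arm patients = 42/472 = 0.088983
risk, placebo-arm patients = 59/397 = 0.148615
absolute risk difference = 0.059632
1 / 0.059632 = 16.770 → round up → 17

NNT: 17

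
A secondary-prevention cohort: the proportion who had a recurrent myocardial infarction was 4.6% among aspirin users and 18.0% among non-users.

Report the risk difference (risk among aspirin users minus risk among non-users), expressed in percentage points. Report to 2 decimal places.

RD = -13.40

risk difference = 0.04600 − 0.18000 = -0.13400 → -13.40 percentage points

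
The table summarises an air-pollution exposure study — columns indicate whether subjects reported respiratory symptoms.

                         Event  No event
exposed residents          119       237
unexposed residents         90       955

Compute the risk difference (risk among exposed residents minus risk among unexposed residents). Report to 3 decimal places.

risk, exposed residents = 119/356 = 0.3343
risk, unexposed residents = 90/1045 = 0.0861
risk difference = 0.3343 − 0.0861 = 0.248

0.248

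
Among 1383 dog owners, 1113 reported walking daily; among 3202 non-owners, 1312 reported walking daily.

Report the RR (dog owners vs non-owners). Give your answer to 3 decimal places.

risk, dog owners = 1113/1383 = 0.8048
risk, non-owners = 1312/3202 = 0.4097
RR = 0.8048 / 0.4097 = 1.964

RR ≈ 1.964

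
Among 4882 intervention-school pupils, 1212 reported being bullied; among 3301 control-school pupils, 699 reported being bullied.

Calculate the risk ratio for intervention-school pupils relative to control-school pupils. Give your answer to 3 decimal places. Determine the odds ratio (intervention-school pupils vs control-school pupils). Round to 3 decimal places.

RR = 1.172; OR = 1.229

risk, intervention-school pupils = 1212/4882 = 0.2483
risk, control-school pupils = 699/3301 = 0.2118
RR = 0.2483 / 0.2118 = 1.172
OR = (1212 × 2602) / (3670 × 699) = 3153624/2565330 ≈ 1.229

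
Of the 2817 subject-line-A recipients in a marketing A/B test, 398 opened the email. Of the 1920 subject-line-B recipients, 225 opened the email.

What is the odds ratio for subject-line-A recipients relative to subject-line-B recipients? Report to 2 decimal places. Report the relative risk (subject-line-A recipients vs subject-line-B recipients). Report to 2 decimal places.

OR = 1.24; RR = 1.21

OR = (398 × 1695) / (2419 × 225) = 674610/544275 ≈ 1.24
risk, subject-line-A recipients = 398/2817 = 0.1413
risk, subject-line-B recipients = 225/1920 = 0.1172
RR = 0.1413 / 0.1172 = 1.21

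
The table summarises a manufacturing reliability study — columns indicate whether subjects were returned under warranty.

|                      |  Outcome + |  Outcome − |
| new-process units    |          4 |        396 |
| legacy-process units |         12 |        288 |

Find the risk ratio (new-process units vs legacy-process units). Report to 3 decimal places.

risk, new-process units = 4/400 = 0.01000
risk, legacy-process units = 12/300 = 0.04000
RR = 0.01000 / 0.04000 = 0.250

0.250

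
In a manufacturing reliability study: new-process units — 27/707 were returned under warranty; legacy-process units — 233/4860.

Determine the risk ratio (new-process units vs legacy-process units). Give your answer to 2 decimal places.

RR ≈ 0.80

risk, new-process units = 27/707 = 0.03819
risk, legacy-process units = 233/4860 = 0.04794
RR = 0.03819 / 0.04794 = 0.80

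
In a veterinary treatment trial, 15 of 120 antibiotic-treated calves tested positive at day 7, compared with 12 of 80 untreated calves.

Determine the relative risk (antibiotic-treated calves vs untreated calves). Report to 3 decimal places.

risk, antibiotic-treated calves = 15/120 = 0.1250
risk, untreated calves = 12/80 = 0.1500
RR = 0.1250 / 0.1500 = 0.833

0.833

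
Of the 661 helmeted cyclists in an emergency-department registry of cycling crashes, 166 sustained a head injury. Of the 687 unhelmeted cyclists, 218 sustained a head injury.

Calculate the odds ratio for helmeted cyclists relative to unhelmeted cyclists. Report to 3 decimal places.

OR = (166 × 469) / (495 × 218) = 77854/107910 ≈ 0.721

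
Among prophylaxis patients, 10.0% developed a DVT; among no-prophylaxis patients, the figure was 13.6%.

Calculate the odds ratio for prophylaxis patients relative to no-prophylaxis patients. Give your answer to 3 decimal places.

odds, prophylaxis patients = 0.1000/0.9000 = 0.1111
odds, no-prophylaxis patients = 0.1360/0.8640 = 0.1574
OR = 0.1111 / 0.1574 = 0.706

0.706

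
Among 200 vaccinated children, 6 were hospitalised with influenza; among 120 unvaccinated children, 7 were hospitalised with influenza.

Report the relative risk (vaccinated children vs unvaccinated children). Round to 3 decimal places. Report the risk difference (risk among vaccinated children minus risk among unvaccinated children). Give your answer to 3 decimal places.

risk, vaccinated children = 6/200 = 0.03000
risk, unvaccinated children = 7/120 = 0.05833
RR = 0.03000 / 0.05833 = 0.514
risk difference = 0.03000 − 0.05833 = -0.028

RR = 0.514; RD = -0.028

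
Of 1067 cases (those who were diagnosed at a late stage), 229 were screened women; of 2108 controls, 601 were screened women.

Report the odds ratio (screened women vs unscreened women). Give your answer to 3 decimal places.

OR = (229 × 1507) / (601 × 838) = 345103/503638 ≈ 0.685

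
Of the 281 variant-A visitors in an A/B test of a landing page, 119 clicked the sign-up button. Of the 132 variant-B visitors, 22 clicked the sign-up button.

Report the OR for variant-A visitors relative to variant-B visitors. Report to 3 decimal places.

OR = (119 × 110) / (162 × 22) = 13090/3564 ≈ 3.673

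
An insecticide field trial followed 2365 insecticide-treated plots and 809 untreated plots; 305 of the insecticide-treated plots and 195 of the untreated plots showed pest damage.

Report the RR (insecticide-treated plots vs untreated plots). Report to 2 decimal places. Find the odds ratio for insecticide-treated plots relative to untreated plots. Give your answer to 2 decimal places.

RR = 0.54; OR = 0.47

risk, insecticide-treated plots = 305/2365 = 0.1290
risk, untreated plots = 195/809 = 0.2410
RR = 0.1290 / 0.2410 = 0.54
OR = (305 × 614) / (2060 × 195) = 187270/401700 ≈ 0.47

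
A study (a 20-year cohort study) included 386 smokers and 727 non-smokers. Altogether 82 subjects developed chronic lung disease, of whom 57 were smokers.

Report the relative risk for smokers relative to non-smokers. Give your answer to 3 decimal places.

4.294

smokers without the outcome: 386 − 57 = 329
non-smokers with the outcome: 82 − 57 = 25
non-smokers without the outcome: 727 − 25 = 702
risk, smokers = 57/386 = 0.14767
risk, non-smokers = 25/727 = 0.03439
RR = 0.14767 / 0.03439 = 4.294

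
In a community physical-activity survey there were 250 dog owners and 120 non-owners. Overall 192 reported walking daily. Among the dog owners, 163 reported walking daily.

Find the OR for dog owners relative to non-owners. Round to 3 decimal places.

dog owners without the outcome: 250 − 163 = 87
non-owners with the outcome: 192 − 163 = 29
non-owners without the outcome: 120 − 29 = 91
OR = (163 × 91) / (87 × 29) = 14833/2523 ≈ 5.879

5.879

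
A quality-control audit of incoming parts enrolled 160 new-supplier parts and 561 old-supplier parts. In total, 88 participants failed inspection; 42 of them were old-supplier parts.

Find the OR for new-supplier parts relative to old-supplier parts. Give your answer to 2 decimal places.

new-supplier parts with the outcome: 88 − 42 = 46
new-supplier parts without the outcome: 160 − 46 = 114
old-supplier parts without the outcome: 561 − 42 = 519
odds, new-supplier parts = 46/114 = 0.4035
odds, old-supplier parts = 42/519 = 0.0809
OR = 0.4035 / 0.0809 = 4.99

4.99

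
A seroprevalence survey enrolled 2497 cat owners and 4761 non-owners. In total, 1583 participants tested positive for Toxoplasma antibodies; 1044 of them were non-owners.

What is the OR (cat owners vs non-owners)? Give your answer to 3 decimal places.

cat owners with the outcome: 1583 − 1044 = 539
cat owners without the outcome: 2497 − 539 = 1958
non-owners without the outcome: 4761 − 1044 = 3717
OR = (539 × 3717) / (1958 × 1044) = 2003463/2044152 ≈ 0.980

OR: 0.980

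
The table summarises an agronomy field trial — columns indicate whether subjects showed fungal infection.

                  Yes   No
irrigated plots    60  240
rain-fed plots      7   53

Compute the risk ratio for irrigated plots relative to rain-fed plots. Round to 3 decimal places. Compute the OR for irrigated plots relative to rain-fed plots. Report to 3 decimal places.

risk, irrigated plots = 60/300 = 0.2000
risk, rain-fed plots = 7/60 = 0.1167
RR = 0.2000 / 0.1167 = 1.714
odds, irrigated plots = 60/240 = 0.2500
odds, rain-fed plots = 7/53 = 0.1321
OR = 0.2500 / 0.1321 = 1.893

RR = 1.714; OR = 1.893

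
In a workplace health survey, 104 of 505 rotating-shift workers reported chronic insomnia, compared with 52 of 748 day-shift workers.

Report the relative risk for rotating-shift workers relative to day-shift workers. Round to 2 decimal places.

risk, rotating-shift workers = 104/505 = 0.2059
risk, day-shift workers = 52/748 = 0.0695
RR = 0.2059 / 0.0695 = 2.96

RR: 2.96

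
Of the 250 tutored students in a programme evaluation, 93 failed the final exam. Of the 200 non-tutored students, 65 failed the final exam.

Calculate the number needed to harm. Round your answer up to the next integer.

risk, tutored students = 93/250 = 0.372000
risk, non-tutored students = 65/200 = 0.325000
absolute risk difference = 0.047000
1 / 0.047000 = 21.277 → round up → 22

NNH = 22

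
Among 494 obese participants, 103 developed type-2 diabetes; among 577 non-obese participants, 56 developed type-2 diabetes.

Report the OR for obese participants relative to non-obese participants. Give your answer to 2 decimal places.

OR = (103 × 521) / (391 × 56) = 53663/21896 ≈ 2.45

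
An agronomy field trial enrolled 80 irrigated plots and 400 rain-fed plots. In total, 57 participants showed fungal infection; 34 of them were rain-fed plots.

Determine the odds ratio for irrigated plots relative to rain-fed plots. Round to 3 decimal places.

irrigated plots with the outcome: 57 − 34 = 23
irrigated plots without the outcome: 80 − 23 = 57
rain-fed plots without the outcome: 400 − 34 = 366
OR = (23 × 366) / (57 × 34) = 8418/1938 ≈ 4.344

4.344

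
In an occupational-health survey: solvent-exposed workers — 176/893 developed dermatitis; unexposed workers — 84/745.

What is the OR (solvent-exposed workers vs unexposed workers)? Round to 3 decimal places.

OR = (176 × 661) / (717 × 84) = 116336/60228 ≈ 1.932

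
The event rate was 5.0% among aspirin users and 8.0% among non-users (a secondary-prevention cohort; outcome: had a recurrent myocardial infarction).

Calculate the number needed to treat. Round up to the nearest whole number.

absolute risk difference = 0.030000
1 / 0.030000 = 33.333 → round up → 34

NNT = 34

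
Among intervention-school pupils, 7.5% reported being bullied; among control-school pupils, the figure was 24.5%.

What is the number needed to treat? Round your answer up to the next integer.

absolute risk difference = 0.170000
1 / 0.170000 = 5.882 → round up → 6

NNT = 6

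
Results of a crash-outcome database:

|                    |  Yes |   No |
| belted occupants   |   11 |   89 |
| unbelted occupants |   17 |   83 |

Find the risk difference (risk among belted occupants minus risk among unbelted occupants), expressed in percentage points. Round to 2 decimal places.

risk, belted occupants = 11/100 = 0.1100
risk, unbelted occupants = 17/100 = 0.1700
risk difference = 0.1100 − 0.1700 = -0.0600 → -6.00 percentage points

RD: -6.00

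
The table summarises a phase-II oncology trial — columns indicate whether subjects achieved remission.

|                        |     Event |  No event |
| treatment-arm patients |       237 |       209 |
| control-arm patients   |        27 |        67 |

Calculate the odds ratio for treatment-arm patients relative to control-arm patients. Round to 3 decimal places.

OR = (237 × 67) / (209 × 27) = 15879/5643 ≈ 2.814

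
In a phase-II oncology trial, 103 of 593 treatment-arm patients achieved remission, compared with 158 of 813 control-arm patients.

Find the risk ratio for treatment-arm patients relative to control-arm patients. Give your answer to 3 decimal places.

risk, treatment-arm patients = 103/593 = 0.1737
risk, control-arm patients = 158/813 = 0.1943
RR = 0.1737 / 0.1943 = 0.894

RR: 0.894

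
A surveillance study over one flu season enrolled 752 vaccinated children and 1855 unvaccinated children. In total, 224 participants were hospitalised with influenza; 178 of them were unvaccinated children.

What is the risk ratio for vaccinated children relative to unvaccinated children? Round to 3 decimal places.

vaccinated children with the outcome: 224 − 178 = 46
vaccinated children without the outcome: 752 − 46 = 706
unvaccinated children without the outcome: 1855 − 178 = 1677
risk, vaccinated children = 46/752 = 0.0612
risk, unvaccinated children = 178/1855 = 0.0960
RR = 0.0612 / 0.0960 = 0.637

0.637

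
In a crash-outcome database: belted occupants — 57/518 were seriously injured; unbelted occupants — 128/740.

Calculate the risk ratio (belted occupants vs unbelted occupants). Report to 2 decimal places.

RR ≈ 0.64

risk, belted occupants = 57/518 = 0.1100
risk, unbelted occupants = 128/740 = 0.1730
RR = 0.1100 / 0.1730 = 0.64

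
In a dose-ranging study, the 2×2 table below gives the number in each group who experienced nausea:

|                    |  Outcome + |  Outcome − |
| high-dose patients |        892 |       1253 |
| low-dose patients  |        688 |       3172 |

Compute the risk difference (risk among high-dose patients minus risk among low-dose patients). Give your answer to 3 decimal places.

risk, high-dose patients = 892/2145 = 0.4159
risk, low-dose patients = 688/3860 = 0.1782
risk difference = 0.4159 − 0.1782 = 0.238

RD ≈ 0.238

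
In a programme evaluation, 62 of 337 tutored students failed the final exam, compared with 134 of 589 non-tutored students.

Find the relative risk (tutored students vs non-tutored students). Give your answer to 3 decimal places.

risk, tutored students = 62/337 = 0.1840
risk, non-tutored students = 134/589 = 0.2275
RR = 0.1840 / 0.2275 = 0.809

RR: 0.809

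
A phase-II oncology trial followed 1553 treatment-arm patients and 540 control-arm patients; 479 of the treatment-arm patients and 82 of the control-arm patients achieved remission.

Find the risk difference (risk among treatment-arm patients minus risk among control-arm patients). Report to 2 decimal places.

0.16

risk, treatment-arm patients = 479/1553 = 0.3084
risk, control-arm patients = 82/540 = 0.1519
risk difference = 0.3084 − 0.1519 = 0.16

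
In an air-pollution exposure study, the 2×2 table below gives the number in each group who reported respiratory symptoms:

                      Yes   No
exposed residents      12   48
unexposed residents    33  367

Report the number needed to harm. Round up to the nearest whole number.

9

risk, exposed residents = 12/60 = 0.200000
risk, unexposed residents = 33/400 = 0.082500
absolute risk difference = 0.117500
1 / 0.117500 = 8.511 → round up → 9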